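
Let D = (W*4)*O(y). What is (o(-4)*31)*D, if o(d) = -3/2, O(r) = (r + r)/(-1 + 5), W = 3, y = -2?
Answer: 558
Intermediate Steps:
O(r) = r/2 (O(r) = (2*r)/4 = (2*r)*(¼) = r/2)
o(d) = -3/2 (o(d) = -3*½ = -3/2)
D = -12 (D = (3*4)*((½)*(-2)) = 12*(-1) = -12)
(o(-4)*31)*D = -3/2*31*(-12) = -93/2*(-12) = 558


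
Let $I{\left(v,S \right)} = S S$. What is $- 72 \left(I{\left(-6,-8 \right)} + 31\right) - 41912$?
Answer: $-48752$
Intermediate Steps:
$I{\left(v,S \right)} = S^{2}$
$- 72 \left(I{\left(-6,-8 \right)} + 31\right) - 41912 = - 72 \left(\left(-8\right)^{2} + 31\right) - 41912 = - 72 \left(64 + 31\right) - 41912 = \left(-72\right) 95 - 41912 = -6840 - 41912 = -48752$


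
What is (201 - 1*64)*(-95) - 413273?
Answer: -426288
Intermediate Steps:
(201 - 1*64)*(-95) - 413273 = (201 - 64)*(-95) - 413273 = 137*(-95) - 413273 = -13015 - 413273 = -426288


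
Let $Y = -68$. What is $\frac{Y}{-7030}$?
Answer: $\frac{34}{3515} \approx 0.0096728$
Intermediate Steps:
$\frac{Y}{-7030} = - \frac{68}{-7030} = \left(-68\right) \left(- \frac{1}{7030}\right) = \frac{34}{3515}$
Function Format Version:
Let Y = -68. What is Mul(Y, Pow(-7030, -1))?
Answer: Rational(34, 3515) ≈ 0.0096728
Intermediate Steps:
Mul(Y, Pow(-7030, -1)) = Mul(-68, Pow(-7030, -1)) = Mul(-68, Rational(-1, 7030)) = Rational(34, 3515)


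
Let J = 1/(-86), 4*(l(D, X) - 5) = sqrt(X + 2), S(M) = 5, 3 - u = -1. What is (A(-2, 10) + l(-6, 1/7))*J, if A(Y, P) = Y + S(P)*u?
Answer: -23/86 - sqrt(105)/2408 ≈ -0.27170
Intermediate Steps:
u = 4 (u = 3 - 1*(-1) = 3 + 1 = 4)
l(D, X) = 5 + sqrt(2 + X)/4 (l(D, X) = 5 + sqrt(X + 2)/4 = 5 + sqrt(2 + X)/4)
A(Y, P) = 20 + Y (A(Y, P) = Y + 5*4 = Y + 20 = 20 + Y)
J = -1/86 ≈ -0.011628
(A(-2, 10) + l(-6, 1/7))*J = ((20 - 2) + (5 + sqrt(2 + 1/7)/4))*(-1/86) = (18 + (5 + sqrt(2 + 1/7)/4))*(-1/86) = (18 + (5 + sqrt(15/7)/4))*(-1/86) = (18 + (5 + (sqrt(105)/7)/4))*(-1/86) = (18 + (5 + sqrt(105)/28))*(-1/86) = (23 + sqrt(105)/28)*(-1/86) = -23/86 - sqrt(105)/2408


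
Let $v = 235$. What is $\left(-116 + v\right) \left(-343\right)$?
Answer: $-40817$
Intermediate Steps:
$\left(-116 + v\right) \left(-343\right) = \left(-116 + 235\right) \left(-343\right) = 119 \left(-343\right) = -40817$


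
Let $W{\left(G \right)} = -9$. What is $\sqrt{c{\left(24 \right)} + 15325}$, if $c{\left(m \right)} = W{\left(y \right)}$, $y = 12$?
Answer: $2 \sqrt{3829} \approx 123.76$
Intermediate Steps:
$c{\left(m \right)} = -9$
$\sqrt{c{\left(24 \right)} + 15325} = \sqrt{-9 + 15325} = \sqrt{15316} = 2 \sqrt{3829}$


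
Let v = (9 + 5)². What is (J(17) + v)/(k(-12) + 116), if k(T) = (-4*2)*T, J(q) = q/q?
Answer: 197/212 ≈ 0.92924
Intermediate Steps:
v = 196 (v = 14² = 196)
J(q) = 1
k(T) = -8*T
(J(17) + v)/(k(-12) + 116) = (1 + 196)/(-8*(-12) + 116) = 197/(96 + 116) = 197/212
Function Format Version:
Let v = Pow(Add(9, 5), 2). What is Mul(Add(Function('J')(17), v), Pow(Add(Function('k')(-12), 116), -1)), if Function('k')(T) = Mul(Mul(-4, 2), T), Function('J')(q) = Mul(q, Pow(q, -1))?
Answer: Rational(197, 212) ≈ 0.92924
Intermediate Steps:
v = 196 (v = Pow(14, 2) = 196)
Function('J')(q) = 1
Function('k')(T) = Mul(-8, T)
Mul(Add(Function('J')(17), v), Pow(Add(Function('k')(-12), 116), -1)) = Mul(Add(1, 196), Pow(Add(Mul(-8, -12), 116), -1)) = Mul(197, Pow(Add(96, 116), -1)) = Mul(197, Pow(212, -1)) = Mul(197, Rational(1, 212)) = Rational(197, 212)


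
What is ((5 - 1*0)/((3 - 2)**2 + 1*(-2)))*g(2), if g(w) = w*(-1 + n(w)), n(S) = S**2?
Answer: -30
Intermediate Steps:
g(w) = w*(-1 + w**2)
((5 - 1*0)/((3 - 2)**2 + 1*(-2)))*g(2) = ((5 - 1*0)/((3 - 2)**2 + 1*(-2)))*(2**3 - 1*2) = ((5 + 0)/(1**2 - 2))*(8 - 2) = (5/(1 - 2))*6 = (5/(-1))*6 = -1*5*6 = -5*6 = -30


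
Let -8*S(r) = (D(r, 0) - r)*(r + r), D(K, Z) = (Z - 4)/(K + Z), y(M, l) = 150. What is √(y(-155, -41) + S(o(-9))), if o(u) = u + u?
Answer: 2*√58 ≈ 15.232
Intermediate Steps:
o(u) = 2*u
D(K, Z) = (-4 + Z)/(K + Z)
S(r) = -r*(-r - 4/r)/4 (S(r) = -((-4 + 0)/(r + 0) - r)*(r + r)/8 = -(-4/r - r)*2*r/8 = -(-r - 4/r)*2*r/8 = -r*(-r - 4/r)/4)
√(y(-155, -41) + S(o(-9))) = √(150 + (1 + (2*(-9))²/4)) = √(150 + (1 + (¼)*(-18)²)) = √(150 + (1 + (¼)*324)) = √(150 + (1 + 81)) = √(150 + 82) = √232 = 2*√58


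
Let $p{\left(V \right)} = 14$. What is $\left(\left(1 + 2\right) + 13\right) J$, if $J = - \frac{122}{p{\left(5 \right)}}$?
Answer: $- \frac{976}{7} \approx -139.43$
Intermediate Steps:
$J = - \frac{61}{7}$ ($J = - \frac{122}{14} = \left(-122\right) \frac{1}{14} = - \frac{61}{7} \approx -8.7143$)
$\left(\left(1 + 2\right) + 13\right) J = \left(\left(1 + 2\right) + 13\right) \left(- \frac{61}{7}\right) = \left(3 + 13\right) \left(- \frac{61}{7}\right) = 16 \left(- \frac{61}{7}\right) = - \frac{976}{7}$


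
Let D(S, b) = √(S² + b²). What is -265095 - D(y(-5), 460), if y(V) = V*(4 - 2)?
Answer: -265095 - 10*√2117 ≈ -2.6556e+5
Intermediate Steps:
y(V) = 2*V (y(V) = V*2 = 2*V)
-265095 - D(y(-5), 460) = -265095 - √((2*(-5))² + 460²) = -265095 - √((-10)² + 211600) = -265095 - √(100 + 211600) = -265095 - √211700 = -265095 - 10*√2117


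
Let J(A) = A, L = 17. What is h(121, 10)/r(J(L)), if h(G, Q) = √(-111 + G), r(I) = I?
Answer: √10/17 ≈ 0.18602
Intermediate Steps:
h(121, 10)/r(J(L)) = √(-111 + 121)/17 = √10*(1/17) = √10/17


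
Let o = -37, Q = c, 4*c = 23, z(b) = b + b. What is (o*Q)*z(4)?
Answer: -1702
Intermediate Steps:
z(b) = 2*b
c = 23/4 (c = (1/4)*23 = 23/4 ≈ 5.7500)
Q = 23/4 ≈ 5.7500
(o*Q)*z(4) = (-37*23/4)*(2*4) = -851/4*8 = -1702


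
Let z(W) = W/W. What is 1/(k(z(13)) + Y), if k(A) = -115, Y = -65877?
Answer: -1/65992 ≈ -1.5153e-5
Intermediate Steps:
z(W) = 1
1/(k(z(13)) + Y) = 1/(-115 - 65877) = 1/(-65992) = -1/65992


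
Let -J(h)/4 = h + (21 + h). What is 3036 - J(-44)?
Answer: 2768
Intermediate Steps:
J(h) = -84 - 8*h (J(h) = -4*(h + (21 + h)) = -4*(21 + 2*h) = -84 - 8*h)
3036 - J(-44) = 3036 - (-84 - 8*(-44)) = 3036 - (-84 + 352) = 3036 - 1*268 = 3036 - 268 = 2768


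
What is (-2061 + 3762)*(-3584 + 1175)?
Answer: -4097709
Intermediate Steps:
(-2061 + 3762)*(-3584 + 1175) = 1701*(-2409) = -4097709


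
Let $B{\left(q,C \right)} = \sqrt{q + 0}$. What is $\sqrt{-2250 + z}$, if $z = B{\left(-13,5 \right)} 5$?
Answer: $\sqrt{-2250 + 5 i \sqrt{13}} \approx 0.19 + 47.435 i$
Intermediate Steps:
$B{\left(q,C \right)} = \sqrt{q}$
$z = 5 i \sqrt{13}$ ($z = \sqrt{-13} \cdot 5 = i \sqrt{13} \cdot 5 = 5 i \sqrt{13} \approx 18.028 i$)
$\sqrt{-2250 + z} = \sqrt{-2250 + 5 i \sqrt{13}}$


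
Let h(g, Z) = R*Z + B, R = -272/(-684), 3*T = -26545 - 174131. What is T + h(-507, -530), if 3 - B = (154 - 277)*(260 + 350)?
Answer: 1356071/171 ≈ 7930.2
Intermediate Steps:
T = -66892 (T = (-26545 - 174131)/3 = (⅓)*(-200676) = -66892)
B = 75033 (B = 3 - (154 - 277)*(260 + 350) = 3 - (-123)*610 = 3 - 1*(-75030) = 3 + 75030 = 75033)
R = 68/171 (R = -272*(-1/684) = 68/171 ≈ 0.39766)
h(g, Z) = 75033 + 68*Z/171 (h(g, Z) = 68*Z/171 + 75033 = 75033 + 68*Z/171)
T + h(-507, -530) = -66892 + (75033 + (68/171)*(-530)) = -66892 + (75033 - 36040/171) = -66892 + 12794603/171 = 1356071/171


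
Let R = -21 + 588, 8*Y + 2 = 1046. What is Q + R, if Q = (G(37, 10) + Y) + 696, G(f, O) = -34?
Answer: 2719/2 ≈ 1359.5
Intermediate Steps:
Y = 261/2 (Y = -¼ + (⅛)*1046 = -¼ + 523/4 = 261/2 ≈ 130.50)
R = 567
Q = 1585/2 (Q = (-34 + 261/2) + 696 = 193/2 + 696 = 1585/2 ≈ 792.50)
Q + R = 1585/2 + 567 = 2719/2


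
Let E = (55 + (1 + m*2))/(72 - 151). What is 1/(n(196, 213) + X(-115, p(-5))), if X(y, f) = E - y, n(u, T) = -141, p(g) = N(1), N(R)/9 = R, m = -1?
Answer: -79/2108 ≈ -0.037476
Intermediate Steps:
N(R) = 9*R
p(g) = 9 (p(g) = 9*1 = 9)
E = -54/79 (E = (55 + (1 - 1*2))/(72 - 151) = (55 + (1 - 2))/(-79) = (55 - 1)*(-1/79) = 54*(-1/79) = -54/79 ≈ -0.68354)
X(y, f) = -54/79 - y
1/(n(196, 213) + X(-115, p(-5))) = 1/(-141 + (-54/79 - 1*(-115))) = 1/(-141 + (-54/79 + 115)) = 1/(-141 + 9031/79) = 1/(-2108/79) = -79/2108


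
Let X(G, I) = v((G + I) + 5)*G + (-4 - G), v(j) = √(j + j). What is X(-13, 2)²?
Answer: (9 - 26*I*√3)² ≈ -1947.0 - 810.6*I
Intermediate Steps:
v(j) = √2*√j (v(j) = √(2*j) = √2*√j)
X(G, I) = -4 - G + G*√2*√(5 + G + I) (X(G, I) = (√2*√((G + I) + 5))*G + (-4 - G) = (√2*√(5 + G + I))*G + (-4 - G) = G*√2*√(5 + G + I) + (-4 - G) = -4 - G + G*√2*√(5 + G + I))
X(-13, 2)² = (-4 - 1*(-13) - 13*√(10 + 2*(-13) + 2*2))² = (-4 + 13 - 13*√(10 - 26 + 4))² = (-4 + 13 - 26*I*√3)² = (9 - 26*I*√3)²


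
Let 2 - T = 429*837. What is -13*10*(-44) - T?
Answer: 364791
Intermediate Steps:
T = -359071 (T = 2 - 429*837 = 2 - 1*359073 = 2 - 359073 = -359071)
-13*10*(-44) - T = -13*10*(-44) - 1*(-359071) = -130*(-44) + 359071 = 5720 + 359071 = 364791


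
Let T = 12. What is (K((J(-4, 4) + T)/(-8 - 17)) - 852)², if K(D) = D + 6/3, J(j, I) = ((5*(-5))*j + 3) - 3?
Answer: 456335044/625 ≈ 7.3014e+5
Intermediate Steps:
J(j, I) = -25*j (J(j, I) = (-25*j + 3) - 3 = (3 - 25*j) - 3 = -25*j)
K(D) = 2 + D (K(D) = D + 6*(⅓) = D + 2 = 2 + D)
(K((J(-4, 4) + T)/(-8 - 17)) - 852)² = ((2 + (-25*(-4) + 12)/(-8 - 17)) - 852)² = ((2 + (100 + 12)/(-25)) - 852)² = ((2 + 112*(-1/25)) - 852)² = ((2 - 112/25) - 852)² = (-62/25 - 852)² = (-21362/25)² = 456335044/625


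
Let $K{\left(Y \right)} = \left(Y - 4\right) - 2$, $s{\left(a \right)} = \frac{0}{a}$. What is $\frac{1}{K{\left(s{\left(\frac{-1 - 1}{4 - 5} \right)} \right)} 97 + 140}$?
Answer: $- \frac{1}{442} \approx -0.0022624$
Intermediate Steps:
$s{\left(a \right)} = 0$
$K{\left(Y \right)} = -6 + Y$ ($K{\left(Y \right)} = \left(-4 + Y\right) - 2 = -6 + Y$)
$\frac{1}{K{\left(s{\left(\frac{-1 - 1}{4 - 5} \right)} \right)} 97 + 140} = \frac{1}{\left(-6 + 0\right) 97 + 140} = \frac{1}{\left(-6\right) 97 + 140} = \frac{1}{-582 + 140} = \frac{1}{-442} = - \frac{1}{442}$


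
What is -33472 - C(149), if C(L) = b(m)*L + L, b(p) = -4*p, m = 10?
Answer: -27661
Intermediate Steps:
C(L) = -39*L (C(L) = (-4*10)*L + L = -40*L + L = -39*L)
-33472 - C(149) = -33472 - (-39)*149 = -33472 - 1*(-5811) = -33472 + 5811 = -27661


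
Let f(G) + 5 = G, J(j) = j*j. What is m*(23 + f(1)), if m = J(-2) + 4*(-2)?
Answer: -76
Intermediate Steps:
J(j) = j²
m = -4 (m = (-2)² + 4*(-2) = 4 - 8 = -4)
f(G) = -5 + G
m*(23 + f(1)) = -4*(23 + (-5 + 1)) = -4*(23 - 4) = -4*19 = -76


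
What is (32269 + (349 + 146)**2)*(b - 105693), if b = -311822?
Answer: -115774404410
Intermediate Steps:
(32269 + (349 + 146)**2)*(b - 105693) = (32269 + (349 + 146)**2)*(-311822 - 105693) = (32269 + 495**2)*(-417515) = (32269 + 245025)*(-417515) = 277294*(-417515) = -115774404410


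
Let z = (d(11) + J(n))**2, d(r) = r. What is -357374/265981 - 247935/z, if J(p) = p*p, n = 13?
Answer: -5168327789/574518960 ≈ -8.9959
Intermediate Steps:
J(p) = p**2
z = 32400 (z = (11 + 13**2)**2 = (11 + 169)**2 = 180**2 = 32400)
-357374/265981 - 247935/z = -357374/265981 - 247935/32400 = -357374*1/265981 - 247935*1/32400 = -357374/265981 - 16529/2160 = -5168327789/574518960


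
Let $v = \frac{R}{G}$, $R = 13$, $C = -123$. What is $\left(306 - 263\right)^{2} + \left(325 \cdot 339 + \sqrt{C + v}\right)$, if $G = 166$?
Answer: $112024 + \frac{i \sqrt{3387230}}{166} \approx 1.1202 \cdot 10^{5} + 11.087 i$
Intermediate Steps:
$v = \frac{13}{166} \approx 0.078313$
$\left(306 - 263\right)^{2} + \left(325 \cdot 339 + \sqrt{C + v}\right) = \left(306 - 263\right)^{2} + \left(325 \cdot 339 + \sqrt{-123 + \frac{13}{166}}\right) = 43^{2} + \left(110175 + \sqrt{- \frac{20405}{166}}\right) = 1849 + \left(110175 + \frac{i \sqrt{3387230}}{166}\right) = 112024 + \frac{i \sqrt{3387230}}{166}$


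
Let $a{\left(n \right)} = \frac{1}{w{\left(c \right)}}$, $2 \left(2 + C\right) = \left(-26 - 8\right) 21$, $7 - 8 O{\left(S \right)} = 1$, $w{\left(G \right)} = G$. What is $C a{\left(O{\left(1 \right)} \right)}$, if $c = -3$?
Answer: $\frac{359}{3} \approx 119.67$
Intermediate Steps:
$O{\left(S \right)} = \frac{3}{4}$ ($O{\left(S \right)} = \frac{7}{8} - \frac{1}{8} = \frac{3}{4}$)
$C = -359$ ($C = -2 + \frac{\left(-26 - 8\right) 21}{2} = -2 + \frac{\left(-34\right) 21}{2} = -2 + \frac{1}{2} \left(-714\right) = -2 - 357 = -359$)
$a{\left(n \right)} = - \frac{1}{3}$ ($a{\left(n \right)} = \frac{1}{-3} = - \frac{1}{3}$)
$C a{\left(O{\left(1 \right)} \right)} = \left(-359\right) \left(- \frac{1}{3}\right) = \frac{359}{3}$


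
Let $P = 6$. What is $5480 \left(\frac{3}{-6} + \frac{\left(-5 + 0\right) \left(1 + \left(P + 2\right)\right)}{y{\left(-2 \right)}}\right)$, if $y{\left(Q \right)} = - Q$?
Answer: $-126040$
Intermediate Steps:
$5480 \left(\frac{3}{-6} + \frac{\left(-5 + 0\right) \left(1 + \left(P + 2\right)\right)}{y{\left(-2 \right)}}\right) = 5480 \left(\frac{3}{-6} + \frac{\left(-5 + 0\right) \left(1 + \left(6 + 2\right)\right)}{\left(-1\right) \left(-2\right)}\right) = 5480 \left(3 \left(- \frac{1}{6}\right) + \frac{\left(-5\right) \left(1 + 8\right)}{2}\right) = 5480 \left(- \frac{1}{2} + \left(-5\right) 9 \cdot \frac{1}{2}\right) = 5480 \left(- \frac{1}{2} - \frac{45}{2}\right) = 5480 \left(-23\right) = -126040$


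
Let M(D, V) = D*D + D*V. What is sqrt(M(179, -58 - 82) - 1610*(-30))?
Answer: sqrt(55281) ≈ 235.12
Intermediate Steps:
M(D, V) = D**2 + D*V
sqrt(M(179, -58 - 82) - 1610*(-30)) = sqrt(179*(179 + (-58 - 82)) - 1610*(-30)) = sqrt(179*(179 - 140) + 48300) = sqrt(179*39 + 48300) = sqrt(6981 + 48300) = sqrt(55281)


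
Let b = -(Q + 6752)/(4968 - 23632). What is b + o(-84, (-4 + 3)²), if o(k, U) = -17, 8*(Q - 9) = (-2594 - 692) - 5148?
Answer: -1246325/74656 ≈ -16.694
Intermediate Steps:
Q = -4181/4 (Q = 9 + ((-2594 - 692) - 5148)/8 = 9 + (-3286 - 5148)/8 = 9 + (⅛)*(-8434) = 9 - 4217/4 = -4181/4 ≈ -1045.3)
b = 22827/74656 (b = -(-4181/4 + 6752)/(4968 - 23632) = -22827/(4*(-18664)) = -22827*(-1)/(4*18664) = -1*(-22827/74656) = 22827/74656 ≈ 0.30576)
b + o(-84, (-4 + 3)²) = 22827/74656 - 17 = -1246325/74656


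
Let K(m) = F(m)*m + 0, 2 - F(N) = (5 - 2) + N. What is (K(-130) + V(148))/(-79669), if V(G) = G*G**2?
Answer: -3225022/79669 ≈ -40.480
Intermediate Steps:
F(N) = -1 - N (F(N) = 2 - ((5 - 2) + N) = 2 - (3 + N) = 2 + (-3 - N) = -1 - N)
V(G) = G**3
K(m) = m*(-1 - m) (K(m) = (-1 - m)*m + 0 = m*(-1 - m) + 0 = m*(-1 - m))
(K(-130) + V(148))/(-79669) = (-1*(-130)*(1 - 130) + 148**3)/(-79669) = (-1*(-130)*(-129) + 3241792)*(-1/79669) = (-16770 + 3241792)*(-1/79669) = 3225022*(-1/79669) = -3225022/79669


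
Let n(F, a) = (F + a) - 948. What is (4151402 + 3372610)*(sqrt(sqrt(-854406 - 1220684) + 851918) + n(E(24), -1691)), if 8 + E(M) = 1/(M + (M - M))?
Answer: -39831492527/2 + 7524012*sqrt(851918 + I*sqrt(2075090)) ≈ -1.2971e+10 + 5.8714e+6*I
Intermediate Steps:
E(M) = -8 + 1/M (E(M) = -8 + 1/(M + (M - M)) = -8 + 1/(M + 0) = -8 + 1/M)
n(F, a) = -948 + F + a
(4151402 + 3372610)*(sqrt(sqrt(-854406 - 1220684) + 851918) + n(E(24), -1691)) = (4151402 + 3372610)*(sqrt(sqrt(-854406 - 1220684) + 851918) + (-948 + (-8 + 1/24) - 1691)) = 7524012*(sqrt(sqrt(-2075090) + 851918) + (-948 + (-8 + 1/24) - 1691)) = 7524012*(sqrt(I*sqrt(2075090) + 851918) + (-948 - 191/24 - 1691)) = 7524012*(sqrt(851918 + I*sqrt(2075090)) - 63527/24) = 7524012*(-63527/24 + sqrt(851918 + I*sqrt(2075090))) = -39831492527/2 + 7524012*sqrt(851918 + I*sqrt(2075090))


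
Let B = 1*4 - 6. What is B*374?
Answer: -748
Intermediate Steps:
B = -2 (B = 4 - 6 = -2)
B*374 = -2*374 = -748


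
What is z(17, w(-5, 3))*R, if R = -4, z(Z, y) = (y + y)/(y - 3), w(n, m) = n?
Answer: -5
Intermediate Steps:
z(Z, y) = 2*y/(-3 + y) (z(Z, y) = (2*y)/(-3 + y) = 2*y/(-3 + y))
z(17, w(-5, 3))*R = (2*(-5)/(-3 - 5))*(-4) = (2*(-5)/(-8))*(-4) = (2*(-5)*(-⅛))*(-4) = (5/4)*(-4) = -5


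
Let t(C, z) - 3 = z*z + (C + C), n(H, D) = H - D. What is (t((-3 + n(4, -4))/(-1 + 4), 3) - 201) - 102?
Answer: -863/3 ≈ -287.67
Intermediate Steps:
t(C, z) = 3 + z² + 2*C (t(C, z) = 3 + (z*z + (C + C)) = 3 + (z² + 2*C) = 3 + z² + 2*C)
(t((-3 + n(4, -4))/(-1 + 4), 3) - 201) - 102 = ((3 + 3² + 2*((-3 + (4 - 1*(-4)))/(-1 + 4))) - 201) - 102 = ((3 + 9 + 2*((-3 + (4 + 4))/3)) - 201) - 102 = ((3 + 9 + 2*((-3 + 8)*(⅓))) - 201) - 102 = ((3 + 9 + 2*(5*(⅓))) - 201) - 102 = ((3 + 9 + 2*(5/3)) - 201) - 102 = ((3 + 9 + 10/3) - 201) - 102 = (46/3 - 201) - 102 = -557/3 - 102 = -863/3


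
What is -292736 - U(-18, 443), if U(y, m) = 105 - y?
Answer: -292859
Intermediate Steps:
-292736 - U(-18, 443) = -292736 - (105 - 1*(-18)) = -292736 - (105 + 18) = -292736 - 1*123 = -292736 - 123 = -292859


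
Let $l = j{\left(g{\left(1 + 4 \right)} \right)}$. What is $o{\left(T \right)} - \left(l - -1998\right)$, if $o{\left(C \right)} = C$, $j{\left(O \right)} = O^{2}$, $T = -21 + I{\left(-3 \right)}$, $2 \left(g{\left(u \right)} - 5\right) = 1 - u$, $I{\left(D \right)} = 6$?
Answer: $-2022$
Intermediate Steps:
$g{\left(u \right)} = \frac{11}{2} - \frac{u}{2}$ ($g{\left(u \right)} = 5 + \frac{1 - u}{2} = 5 - \left(- \frac{1}{2} + \frac{u}{2}\right) = \frac{11}{2} - \frac{u}{2}$)
$T = -15$ ($T = -21 + 6 = -15$)
$l = 9$ ($l = \left(\frac{11}{2} - \frac{1 + 4}{2}\right)^{2} = \left(\frac{11}{2} - \frac{5}{2}\right)^{2} = 3^{2} = 9$)
$o{\left(T \right)} - \left(l - -1998\right) = -15 - \left(9 - -1998\right) = -15 - \left(9 + 1998\right) = -15 - 2007 = -2022$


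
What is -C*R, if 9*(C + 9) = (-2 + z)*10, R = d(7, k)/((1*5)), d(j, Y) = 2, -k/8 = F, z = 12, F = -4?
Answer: -38/45 ≈ -0.84444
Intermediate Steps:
k = 32 (k = -8*(-4) = 32)
R = ⅖ (R = 2/((1*5)) = 2/5 = 2*(⅕) = ⅖ ≈ 0.40000)
C = 19/9 (C = -9 + ((-2 + 12)*10)/9 = -9 + (10*10)/9 = -9 + (⅑)*100 = -9 + 100/9 = 19/9 ≈ 2.1111)
-C*R = -19*2/(9*5) = -1*38/45 = -38/45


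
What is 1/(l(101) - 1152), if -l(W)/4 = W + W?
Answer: -1/1960 ≈ -0.00051020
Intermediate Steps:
l(W) = -8*W (l(W) = -4*(W + W) = -8*W)
1/(l(101) - 1152) = 1/(-8*101 - 1152) = 1/(-808 - 1152) = 1/(-1960) = -1/1960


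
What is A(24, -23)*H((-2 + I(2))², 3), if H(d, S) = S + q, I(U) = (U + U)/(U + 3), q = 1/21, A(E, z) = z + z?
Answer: -2944/21 ≈ -140.19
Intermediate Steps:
A(E, z) = 2*z
q = 1/21 ≈ 0.047619
I(U) = 2*U/(3 + U) (I(U) = (2*U)/(3 + U) = 2*U/(3 + U))
H(d, S) = 1/21 + S (H(d, S) = S + 1/21 = 1/21 + S)
A(24, -23)*H((-2 + I(2))², 3) = (2*(-23))*(1/21 + 3) = -46*64/21 = -2944/21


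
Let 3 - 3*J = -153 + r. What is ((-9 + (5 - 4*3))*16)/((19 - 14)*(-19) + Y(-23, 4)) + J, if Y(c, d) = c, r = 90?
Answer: 1426/59 ≈ 24.169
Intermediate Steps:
J = 22 (J = 1 - (-153 + 90)/3 = 1 - 1/3*(-63) = 1 + 21 = 22)
((-9 + (5 - 4*3))*16)/((19 - 14)*(-19) + Y(-23, 4)) + J = ((-9 + (5 - 4*3))*16)/((19 - 14)*(-19) - 23) + 22 = ((-9 + (5 - 12))*16)/(5*(-19) - 23) + 22 = ((-9 - 7)*16)/(-95 - 23) + 22 = (-16*16)/(-118) + 22 = -1/118*(-256) + 22 = 128/59 + 22 = 1426/59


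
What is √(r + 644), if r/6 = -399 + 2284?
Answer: √11954 ≈ 109.33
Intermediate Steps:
r = 11310 (r = 6*(-399 + 2284) = 6*1885 = 11310)
√(r + 644) = √(11310 + 644) = √11954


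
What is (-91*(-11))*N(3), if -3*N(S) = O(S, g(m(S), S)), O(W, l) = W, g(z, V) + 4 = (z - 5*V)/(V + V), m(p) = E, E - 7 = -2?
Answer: -1001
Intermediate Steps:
E = 5 (E = 7 - 2 = 5)
m(p) = 5
g(z, V) = -4 + (z - 5*V)/(2*V) (g(z, V) = -4 + (z - 5*V)/(V + V) = -4 + (z - 5*V)/((2*V)) = -4 + (z - 5*V)*(1/(2*V)) = -4 + (z - 5*V)/(2*V))
N(S) = -S/3
(-91*(-11))*N(3) = (-91*(-11))*(-⅓*3) = 1001*(-1) = -1001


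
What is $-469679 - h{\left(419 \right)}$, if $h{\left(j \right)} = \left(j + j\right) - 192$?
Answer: $-470325$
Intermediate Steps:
$h{\left(j \right)} = -192 + 2 j$ ($h{\left(j \right)} = 2 j - 192 = -192 + 2 j$)
$-469679 - h{\left(419 \right)} = -469679 - \left(-192 + 2 \cdot 419\right) = -469679 - \left(-192 + 838\right) = -469679 - 646 = -470325$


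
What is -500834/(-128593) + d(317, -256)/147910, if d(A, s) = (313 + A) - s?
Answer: 37096145169/9510095315 ≈ 3.9007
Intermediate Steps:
d(A, s) = 313 + A - s
-500834/(-128593) + d(317, -256)/147910 = -500834/(-128593) + (313 + 317 - 1*(-256))/147910 = -500834*(-1/128593) + (313 + 317 + 256)*(1/147910) = 500834/128593 + 886*(1/147910) = 500834/128593 + 443/73955 = 37096145169/9510095315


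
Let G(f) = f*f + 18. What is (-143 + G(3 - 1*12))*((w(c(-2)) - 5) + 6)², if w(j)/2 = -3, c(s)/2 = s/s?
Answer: -1100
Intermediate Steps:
c(s) = 2 (c(s) = 2*(s/s) = 2*1 = 2)
G(f) = 18 + f² (G(f) = f² + 18 = 18 + f²)
w(j) = -6 (w(j) = 2*(-3) = -6)
(-143 + G(3 - 1*12))*((w(c(-2)) - 5) + 6)² = (-143 + (18 + (3 - 1*12)²))*((-6 - 5) + 6)² = (-143 + (18 + (3 - 12)²))*(-11 + 6)² = (-143 + (18 + (-9)²))*(-5)² = (-143 + (18 + 81))*25 = (-143 + 99)*25 = -44*25 = -1100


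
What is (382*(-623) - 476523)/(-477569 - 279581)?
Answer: 714509/757150 ≈ 0.94368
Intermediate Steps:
(382*(-623) - 476523)/(-477569 - 279581) = (-237986 - 476523)/(-757150) = -714509*(-1/757150) = 714509/757150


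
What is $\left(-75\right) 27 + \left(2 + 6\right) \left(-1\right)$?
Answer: $-2033$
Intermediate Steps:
$\left(-75\right) 27 + \left(2 + 6\right) \left(-1\right) = -2025 + 8 \left(-1\right) = -2025 - 8 = -2033$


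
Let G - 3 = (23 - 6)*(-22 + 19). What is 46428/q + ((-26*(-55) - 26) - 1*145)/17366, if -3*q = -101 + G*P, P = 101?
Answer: 2425036735/85944334 ≈ 28.216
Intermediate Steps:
G = -48 (G = 3 + (23 - 6)*(-22 + 19) = 3 + 17*(-3) = 3 - 51 = -48)
q = 4949/3 (q = -(-101 - 48*101)/3 = -(-101 - 4848)/3 = -⅓*(-4949) = 4949/3 ≈ 1649.7)
46428/q + ((-26*(-55) - 26) - 1*145)/17366 = 46428/(4949/3) + ((-26*(-55) - 26) - 1*145)/17366 = 46428*(3/4949) + ((1430 - 26) - 145)*(1/17366) = 139284/4949 + (1404 - 145)*(1/17366) = 139284/4949 + 1259*(1/17366) = 139284/4949 + 1259/17366 = 2425036735/85944334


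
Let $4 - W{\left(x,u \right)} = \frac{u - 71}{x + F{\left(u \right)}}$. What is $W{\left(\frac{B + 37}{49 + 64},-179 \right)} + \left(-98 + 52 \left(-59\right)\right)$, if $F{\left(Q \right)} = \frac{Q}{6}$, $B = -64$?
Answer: $- \frac{64639518}{20389} \approx -3170.3$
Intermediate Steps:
$F{\left(Q \right)} = \frac{Q}{6}$ ($F{\left(Q \right)} = Q \frac{1}{6} = \frac{Q}{6}$)
$W{\left(x,u \right)} = 4 - \frac{-71 + u}{x + \frac{u}{6}}$ ($W{\left(x,u \right)} = 4 - \frac{u - 71}{x + \frac{u}{6}} = 4 - \frac{-71 + u}{x + \frac{u}{6}}$)
$W{\left(\frac{B + 37}{49 + 64},-179 \right)} + \left(-98 + 52 \left(-59\right)\right) = \frac{2 \left(213 - -179 + 12 \frac{-64 + 37}{49 + 64}\right)}{-179 + 6 \frac{-64 + 37}{49 + 64}} + \left(-98 + 52 \left(-59\right)\right) = \frac{2 \left(213 + 179 + 12 \left(- \frac{27}{113}\right)\right)}{-179 + 6 \left(- \frac{27}{113}\right)} - 3166 = \frac{2 \left(213 + 179 - \frac{324}{113}\right)}{-179 - \frac{162}{113}} - 3166 = 2 \frac{1}{- \frac{20389}{113}} \cdot \frac{43972}{113} - 3166 = 2 \left(- \frac{113}{20389}\right) \frac{43972}{113} - 3166 = - \frac{87944}{20389} - 3166 = - \frac{64639518}{20389}$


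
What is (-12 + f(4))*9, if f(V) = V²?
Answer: 36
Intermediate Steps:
(-12 + f(4))*9 = (-12 + 4²)*9 = (-12 + 16)*9 = 4*9 = 36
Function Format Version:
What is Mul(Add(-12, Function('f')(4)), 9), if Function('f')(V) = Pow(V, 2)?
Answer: 36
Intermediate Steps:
Mul(Add(-12, Function('f')(4)), 9) = Mul(Add(-12, Pow(4, 2)), 9) = Mul(Add(-12, 16), 9) = Mul(4, 9) = 36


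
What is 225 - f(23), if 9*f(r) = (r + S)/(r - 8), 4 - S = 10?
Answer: 30358/135 ≈ 224.87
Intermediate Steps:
S = -6 (S = 4 - 1*10 = 4 - 10 = -6)
f(r) = (-6 + r)/(9*(-8 + r)) (f(r) = ((r - 6)/(r - 8))/9 = ((-6 + r)/(-8 + r))/9 = (-6 + r)/(9*(-8 + r)))
225 - f(23) = 225 - (-6 + 23)/(9*(-8 + 23)) = 225 - 17/(9*15) = 225 - 1*17/135 = 225 - 17/135 = 30358/135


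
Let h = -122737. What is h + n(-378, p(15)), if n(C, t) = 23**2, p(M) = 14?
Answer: -122208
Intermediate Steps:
n(C, t) = 529
h + n(-378, p(15)) = -122737 + 529 = -122208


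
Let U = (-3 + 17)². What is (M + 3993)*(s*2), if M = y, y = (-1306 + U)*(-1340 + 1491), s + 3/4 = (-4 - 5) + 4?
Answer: 3763191/2 ≈ 1.8816e+6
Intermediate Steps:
s = -23/4 (s = -¾ + ((-4 - 5) + 4) = -¾ + (-9 + 4) = -¾ - 5 = -23/4 ≈ -5.7500)
U = 196 (U = 14² = 196)
y = -167610 (y = (-1306 + 196)*(-1340 + 1491) = -1110*151 = -167610)
M = -167610
(M + 3993)*(s*2) = (-167610 + 3993)*(-23/4*2) = -163617*(-23/2) = 3763191/2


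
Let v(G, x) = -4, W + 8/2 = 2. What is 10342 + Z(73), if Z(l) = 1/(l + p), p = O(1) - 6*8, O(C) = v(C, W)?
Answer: 217183/21 ≈ 10342.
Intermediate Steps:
W = -2 (W = -4 + 2 = -2)
O(C) = -4
p = -52 (p = -4 - 6*8 = -4 - 48 = -52)
Z(l) = 1/(-52 + l) (Z(l) = 1/(l - 52) = 1/(-52 + l))
10342 + Z(73) = 10342 + 1/(-52 + 73) = 10342 + 1/21 = 217183/21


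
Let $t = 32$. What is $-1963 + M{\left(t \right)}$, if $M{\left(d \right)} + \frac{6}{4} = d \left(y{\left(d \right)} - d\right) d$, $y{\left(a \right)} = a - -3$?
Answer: $\frac{2215}{2} \approx 1107.5$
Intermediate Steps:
$y{\left(a \right)} = 3 + a$ ($y{\left(a \right)} = a + 3 = 3 + a$)
$M{\left(d \right)} = - \frac{3}{2} + 3 d^{2}$ ($M{\left(d \right)} = - \frac{3}{2} + d \left(\left(3 + d\right) - d\right) d = - \frac{3}{2} + d 3 d = - \frac{3}{2} + 3 d d = - \frac{3}{2} + 3 d^{2}$)
$-1963 + M{\left(t \right)} = -1963 - \left(\frac{3}{2} - 3 \cdot 32^{2}\right) = -1963 + \left(- \frac{3}{2} + 3 \cdot 1024\right) = -1963 + \left(- \frac{3}{2} + 3072\right) = -1963 + \frac{6141}{2} = \frac{2215}{2}$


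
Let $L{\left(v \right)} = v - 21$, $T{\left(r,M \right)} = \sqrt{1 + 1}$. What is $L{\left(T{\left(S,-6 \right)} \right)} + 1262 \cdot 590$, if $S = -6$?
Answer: $744559 + \sqrt{2} \approx 7.4456 \cdot 10^{5}$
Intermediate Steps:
$T{\left(r,M \right)} = \sqrt{2}$
$L{\left(v \right)} = -21 + v$
$L{\left(T{\left(S,-6 \right)} \right)} + 1262 \cdot 590 = \left(-21 + \sqrt{2}\right) + 1262 \cdot 590 = \left(-21 + \sqrt{2}\right) + 744580 = 744559 + \sqrt{2}$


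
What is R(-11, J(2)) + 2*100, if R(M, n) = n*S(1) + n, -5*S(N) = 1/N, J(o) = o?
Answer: 1008/5 ≈ 201.60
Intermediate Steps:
S(N) = -1/(5*N)
R(M, n) = 4*n/5 (R(M, n) = n*(-1/5/1) + n = n*(-1/5*1) + n = n*(-1/5) + n = -n/5 + n = 4*n/5)
R(-11, J(2)) + 2*100 = (4/5)*2 + 2*100 = 8/5 + 200 = 1008/5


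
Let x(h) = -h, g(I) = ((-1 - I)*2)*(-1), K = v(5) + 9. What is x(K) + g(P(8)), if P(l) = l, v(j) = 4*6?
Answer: -15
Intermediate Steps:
v(j) = 24
K = 33 (K = 24 + 9 = 33)
g(I) = 2 + 2*I (g(I) = (-2 - 2*I)*(-1) = 2 + 2*I)
x(K) + g(P(8)) = -1*33 + (2 + 2*8) = -33 + (2 + 16) = -33 + 18 = -15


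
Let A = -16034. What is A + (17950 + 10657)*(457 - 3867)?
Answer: -97565904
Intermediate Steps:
A + (17950 + 10657)*(457 - 3867) = -16034 + (17950 + 10657)*(457 - 3867) = -16034 + 28607*(-3410) = -16034 - 97549870 = -97565904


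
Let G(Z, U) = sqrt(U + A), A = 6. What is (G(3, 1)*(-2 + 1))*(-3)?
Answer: 3*sqrt(7) ≈ 7.9373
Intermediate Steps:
G(Z, U) = sqrt(6 + U) (G(Z, U) = sqrt(U + 6) = sqrt(6 + U))
(G(3, 1)*(-2 + 1))*(-3) = (sqrt(6 + 1)*(-2 + 1))*(-3) = (sqrt(7)*(-1))*(-3) = -sqrt(7)*(-3) = 3*sqrt(7)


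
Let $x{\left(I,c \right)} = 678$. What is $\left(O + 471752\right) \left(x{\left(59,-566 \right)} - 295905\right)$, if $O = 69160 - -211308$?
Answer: $-222075653940$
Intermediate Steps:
$O = 280468$ ($O = 69160 + 211308 = 280468$)
$\left(O + 471752\right) \left(x{\left(59,-566 \right)} - 295905\right) = \left(280468 + 471752\right) \left(678 - 295905\right) = 752220 \left(-295227\right) = -222075653940$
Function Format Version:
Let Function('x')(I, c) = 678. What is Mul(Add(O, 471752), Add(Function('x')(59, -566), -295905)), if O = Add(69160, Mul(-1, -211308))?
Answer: -222075653940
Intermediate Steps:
O = 280468 (O = Add(69160, 211308) = 280468)
Mul(Add(O, 471752), Add(Function('x')(59, -566), -295905)) = Mul(Add(280468, 471752), Add(678, -295905)) = Mul(752220, -295227) = -222075653940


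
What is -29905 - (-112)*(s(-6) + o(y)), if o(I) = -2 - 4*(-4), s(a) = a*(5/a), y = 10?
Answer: -27777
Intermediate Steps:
s(a) = 5
o(I) = 14 (o(I) = -2 + 16 = 14)
-29905 - (-112)*(s(-6) + o(y)) = -29905 - (-112)*(5 + 14) = -29905 - (-112)*19 = -29905 - 1*(-2128) = -29905 + 2128 = -27777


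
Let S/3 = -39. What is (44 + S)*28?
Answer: -2044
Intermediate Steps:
S = -117 (S = 3*(-39) = -117)
(44 + S)*28 = (44 - 117)*28 = -73*28 = -2044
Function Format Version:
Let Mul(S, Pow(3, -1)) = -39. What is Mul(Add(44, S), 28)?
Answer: -2044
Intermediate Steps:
S = -117 (S = Mul(3, -39) = -117)
Mul(Add(44, S), 28) = Mul(Add(44, -117), 28) = Mul(-73, 28) = -2044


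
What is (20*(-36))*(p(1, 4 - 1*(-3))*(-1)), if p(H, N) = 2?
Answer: 1440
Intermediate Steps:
(20*(-36))*(p(1, 4 - 1*(-3))*(-1)) = (20*(-36))*(2*(-1)) = -720*(-2) = 1440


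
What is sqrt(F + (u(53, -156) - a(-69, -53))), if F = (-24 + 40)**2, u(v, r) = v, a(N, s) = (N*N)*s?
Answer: sqrt(252642) ≈ 502.64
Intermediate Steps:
a(N, s) = s*N**2 (a(N, s) = N**2*s = s*N**2)
F = 256 (F = 16**2 = 256)
sqrt(F + (u(53, -156) - a(-69, -53))) = sqrt(256 + (53 - (-53)*(-69)**2)) = sqrt(256 + (53 - (-53)*4761)) = sqrt(256 + (53 - 1*(-252333))) = sqrt(256 + (53 + 252333)) = sqrt(256 + 252386) = sqrt(252642)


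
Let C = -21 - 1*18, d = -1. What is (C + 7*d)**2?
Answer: 2116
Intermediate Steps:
C = -39 (C = -21 - 18 = -39)
(C + 7*d)**2 = (-39 + 7*(-1))**2 = (-39 - 7)**2 = (-46)**2 = 2116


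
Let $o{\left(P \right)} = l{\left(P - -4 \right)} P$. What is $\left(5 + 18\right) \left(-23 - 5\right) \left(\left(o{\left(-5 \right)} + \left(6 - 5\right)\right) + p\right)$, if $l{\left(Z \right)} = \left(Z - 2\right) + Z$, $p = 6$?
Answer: $-17388$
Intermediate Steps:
$l{\left(Z \right)} = -2 + 2 Z$ ($l{\left(Z \right)} = \left(-2 + Z\right) + Z = -2 + 2 Z$)
$o{\left(P \right)} = P \left(6 + 2 P\right)$ ($o{\left(P \right)} = \left(-2 + 2 \left(P - -4\right)\right) P = \left(-2 + 2 \left(P + 4\right)\right) P = \left(-2 + 2 \left(4 + P\right)\right) P = \left(-2 + \left(8 + 2 P\right)\right) P = \left(6 + 2 P\right) P = P \left(6 + 2 P\right)$)
$\left(5 + 18\right) \left(-23 - 5\right) \left(\left(o{\left(-5 \right)} + \left(6 - 5\right)\right) + p\right) = \left(5 + 18\right) \left(-23 - 5\right) \left(\left(2 \left(-5\right) \left(3 - 5\right) + \left(6 - 5\right)\right) + 6\right) = 23 \left(-28\right) \left(\left(2 \left(-5\right) \left(-2\right) + \left(6 - 5\right)\right) + 6\right) = - 644 \left(\left(20 + 1\right) + 6\right) = - 644 \left(21 + 6\right) = \left(-644\right) 27 = -17388$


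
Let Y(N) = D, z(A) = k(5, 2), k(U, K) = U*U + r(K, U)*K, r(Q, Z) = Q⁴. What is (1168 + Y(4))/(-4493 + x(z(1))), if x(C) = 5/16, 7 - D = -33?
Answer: -19328/71883 ≈ -0.26888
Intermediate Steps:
k(U, K) = K⁵ + U² (k(U, K) = U*U + K⁴*K = U² + K⁵ = K⁵ + U²)
D = 40 (D = 7 - 1*(-33) = 7 + 33 = 40)
z(A) = 57 (z(A) = 2⁵ + 5² = 32 + 25 = 57)
x(C) = 5/16 (x(C) = 5*(1/16) = 5/16)
Y(N) = 40
(1168 + Y(4))/(-4493 + x(z(1))) = (1168 + 40)/(-4493 + 5/16) = 1208/(-71883/16) = 1208*(-16/71883) = -19328/71883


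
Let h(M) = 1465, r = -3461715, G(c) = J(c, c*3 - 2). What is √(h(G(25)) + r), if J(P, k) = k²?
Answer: 5*I*√138410 ≈ 1860.2*I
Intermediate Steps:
G(c) = (-2 + 3*c)² (G(c) = (c*3 - 2)² = (3*c - 2)² = (-2 + 3*c)²)
√(h(G(25)) + r) = √(1465 - 3461715) = √(-3460250) = 5*I*√138410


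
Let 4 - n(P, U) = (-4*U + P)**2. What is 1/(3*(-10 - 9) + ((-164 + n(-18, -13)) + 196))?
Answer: -1/1177 ≈ -0.00084962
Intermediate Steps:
n(P, U) = 4 - (P - 4*U)**2 (n(P, U) = 4 - (-4*U + P)**2 = 4 - (P - 4*U)**2)
1/(3*(-10 - 9) + ((-164 + n(-18, -13)) + 196)) = 1/(3*(-10 - 9) + ((-164 + (4 - (-18 - 4*(-13))**2)) + 196)) = 1/(3*(-19) + ((-164 + (4 - (-18 + 52)**2)) + 196)) = 1/(-57 + ((-164 + (4 - 1*34**2)) + 196)) = 1/(-57 + ((-164 + (4 - 1*1156)) + 196)) = 1/(-57 + ((-164 + (4 - 1156)) + 196)) = 1/(-57 + ((-164 - 1152) + 196)) = 1/(-57 + (-1316 + 196)) = 1/(-57 - 1120) = 1/(-1177) = -1/1177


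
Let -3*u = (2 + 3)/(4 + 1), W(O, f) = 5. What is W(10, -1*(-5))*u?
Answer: -5/3 ≈ -1.6667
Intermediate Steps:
u = -⅓ (u = -(2 + 3)/(3*(4 + 1)) = -5/(3*5) = -⅓*1 = -⅓ ≈ -0.33333)
W(10, -1*(-5))*u = 5*(-⅓) = -5/3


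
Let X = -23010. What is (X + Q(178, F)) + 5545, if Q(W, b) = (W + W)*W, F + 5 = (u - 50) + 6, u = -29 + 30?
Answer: 45903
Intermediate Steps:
u = 1
F = -48 (F = -5 + ((1 - 50) + 6) = -5 + (-49 + 6) = -5 - 43 = -48)
Q(W, b) = 2*W² (Q(W, b) = (2*W)*W = 2*W²)
(X + Q(178, F)) + 5545 = (-23010 + 2*178²) + 5545 = (-23010 + 2*31684) + 5545 = (-23010 + 63368) + 5545 = 40358 + 5545 = 45903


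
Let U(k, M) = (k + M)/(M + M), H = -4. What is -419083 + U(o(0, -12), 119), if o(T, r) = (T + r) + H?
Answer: -99741651/238 ≈ -4.1908e+5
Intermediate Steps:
o(T, r) = -4 + T + r (o(T, r) = (T + r) - 4 = -4 + T + r)
U(k, M) = (M + k)/(2*M) (U(k, M) = (M + k)/((2*M)) = (M + k)*(1/(2*M)) = (M + k)/(2*M))
-419083 + U(o(0, -12), 119) = -419083 + (½)*(119 + (-4 + 0 - 12))/119 = -419083 + (½)*(1/119)*(119 - 16) = -419083 + (½)*(1/119)*103 = -419083 + 103/238 = -99741651/238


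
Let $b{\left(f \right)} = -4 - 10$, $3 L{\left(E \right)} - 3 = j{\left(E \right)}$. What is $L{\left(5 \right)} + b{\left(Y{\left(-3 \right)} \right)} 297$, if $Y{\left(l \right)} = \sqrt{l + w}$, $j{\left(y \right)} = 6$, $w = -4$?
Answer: $-4155$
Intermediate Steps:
$Y{\left(l \right)} = \sqrt{-4 + l}$ ($Y{\left(l \right)} = \sqrt{l - 4} = \sqrt{-4 + l}$)
$L{\left(E \right)} = 3$ ($L{\left(E \right)} = 1 + \frac{1}{3} \cdot 6 = 1 + 2 = 3$)
$b{\left(f \right)} = -14$ ($b{\left(f \right)} = -4 - 10 = -14$)
$L{\left(5 \right)} + b{\left(Y{\left(-3 \right)} \right)} 297 = 3 - 4158 = -4155$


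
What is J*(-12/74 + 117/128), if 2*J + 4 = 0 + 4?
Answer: 0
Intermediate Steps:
J = 0 (J = -2 + (0 + 4)/2 = -2 + (½)*4 = -2 + 2 = 0)
J*(-12/74 + 117/128) = 0*(-12/74 + 117/128) = 0*(-12*1/74 + 117*(1/128)) = 0*(-6/37 + 117/128) = 0*(3561/4736) = 0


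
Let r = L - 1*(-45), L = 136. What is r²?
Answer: 32761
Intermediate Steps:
r = 181 (r = 136 - 1*(-45) = 136 + 45 = 181)
r² = 181² = 32761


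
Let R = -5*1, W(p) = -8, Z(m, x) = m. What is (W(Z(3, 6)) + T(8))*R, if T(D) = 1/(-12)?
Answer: 485/12 ≈ 40.417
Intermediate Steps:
T(D) = -1/12
R = -5
(W(Z(3, 6)) + T(8))*R = (-8 - 1/12)*(-5) = -97/12*(-5) = 485/12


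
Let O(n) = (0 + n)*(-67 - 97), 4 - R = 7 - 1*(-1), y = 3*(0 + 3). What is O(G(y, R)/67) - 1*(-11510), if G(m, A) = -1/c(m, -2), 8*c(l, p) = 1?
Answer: 772482/67 ≈ 11530.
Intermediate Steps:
c(l, p) = 1/8 (c(l, p) = (1/8)*1 = 1/8)
y = 9 (y = 3*3 = 9)
R = -4 (R = 4 - (7 - 1*(-1)) = 4 - (7 + 1) = 4 - 1*8 = 4 - 8 = -4)
G(m, A) = -8 (G(m, A) = -1/1/8 = -1*8 = -8)
O(n) = -164*n (O(n) = n*(-164) = -164*n)
O(G(y, R)/67) - 1*(-11510) = -(-1312)/67 - 1*(-11510) = -(-1312)/67 + 11510 = -164*(-8/67) + 11510 = 1312/67 + 11510 = 772482/67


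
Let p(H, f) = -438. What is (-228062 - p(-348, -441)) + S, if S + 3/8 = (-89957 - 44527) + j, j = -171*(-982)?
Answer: -1553491/8 ≈ -1.9419e+5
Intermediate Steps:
j = 167922
S = 267501/8 (S = -3/8 + ((-89957 - 44527) + 167922) = -3/8 + (-134484 + 167922) = -3/8 + 33438 = 267501/8 ≈ 33438.)
(-228062 - p(-348, -441)) + S = (-228062 - 1*(-438)) + 267501/8 = (-228062 + 438) + 267501/8 = -227624 + 267501/8 = -1553491/8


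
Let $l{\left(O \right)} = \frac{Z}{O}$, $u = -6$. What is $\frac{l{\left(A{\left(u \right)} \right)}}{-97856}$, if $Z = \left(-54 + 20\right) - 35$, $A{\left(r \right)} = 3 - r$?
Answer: $\frac{23}{293568} \approx 7.8346 \cdot 10^{-5}$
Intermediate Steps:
$Z = -69$ ($Z = -34 - 35 = -69$)
$l{\left(O \right)} = - \frac{69}{O}$
$\frac{l{\left(A{\left(u \right)} \right)}}{-97856} = \frac{\left(-69\right) \frac{1}{3 - -6}}{-97856} = - \frac{69}{3 + 6} \left(- \frac{1}{97856}\right) = - \frac{69}{9} \left(- \frac{1}{97856}\right) = \left(-69\right) \frac{1}{9} \left(- \frac{1}{97856}\right) = \left(- \frac{23}{3}\right) \left(- \frac{1}{97856}\right) = \frac{23}{293568}$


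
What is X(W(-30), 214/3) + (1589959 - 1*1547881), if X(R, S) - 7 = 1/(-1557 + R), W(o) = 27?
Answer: 64390049/1530 ≈ 42085.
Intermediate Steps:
X(R, S) = 7 + 1/(-1557 + R)
X(W(-30), 214/3) + (1589959 - 1*1547881) = (-10898 + 7*27)/(-1557 + 27) + (1589959 - 1*1547881) = (-10898 + 189)/(-1530) + (1589959 - 1547881) = -1/1530*(-10709) + 42078 = 10709/1530 + 42078 = 64390049/1530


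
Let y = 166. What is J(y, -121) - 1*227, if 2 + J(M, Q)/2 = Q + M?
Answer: -141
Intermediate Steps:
J(M, Q) = -4 + 2*M + 2*Q (J(M, Q) = -4 + 2*(Q + M) = -4 + 2*(M + Q) = -4 + (2*M + 2*Q) = -4 + 2*M + 2*Q)
J(y, -121) - 1*227 = (-4 + 2*166 + 2*(-121)) - 1*227 = (-4 + 332 - 242) - 227 = 86 - 227 = -141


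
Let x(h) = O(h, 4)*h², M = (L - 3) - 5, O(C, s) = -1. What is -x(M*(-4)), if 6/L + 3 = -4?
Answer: 61504/49 ≈ 1255.2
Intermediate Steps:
L = -6/7 (L = 6/(-3 - 4) = 6/(-7) = 6*(-⅐) = -6/7 ≈ -0.85714)
M = -62/7 (M = (-6/7 - 3) - 5 = -27/7 - 5 = -62/7 ≈ -8.8571)
x(h) = -h²
-x(M*(-4)) = -(-1)*(-62/7*(-4))² = -(-1)*(248/7)² = -(-1)*61504/49 = -1*(-61504/49) = 61504/49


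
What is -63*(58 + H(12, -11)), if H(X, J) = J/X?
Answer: -14385/4 ≈ -3596.3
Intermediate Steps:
-63*(58 + H(12, -11)) = -63*(58 - 11/12) = -63*685/12 = -14385/4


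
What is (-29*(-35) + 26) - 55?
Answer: 986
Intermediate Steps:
(-29*(-35) + 26) - 55 = (1015 + 26) - 55 = 1041 - 55 = 986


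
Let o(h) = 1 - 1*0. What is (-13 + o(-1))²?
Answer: 144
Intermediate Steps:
o(h) = 1 (o(h) = 1 + 0 = 1)
(-13 + o(-1))² = (-13 + 1)² = (-12)² = 144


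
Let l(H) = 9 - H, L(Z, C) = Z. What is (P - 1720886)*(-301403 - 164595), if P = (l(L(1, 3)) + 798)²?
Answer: 499200357500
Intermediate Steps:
P = 649636 (P = ((9 - 1*1) + 798)² = ((9 - 1) + 798)² = (8 + 798)² = 806² = 649636)
(P - 1720886)*(-301403 - 164595) = (649636 - 1720886)*(-301403 - 164595) = -1071250*(-465998) = 499200357500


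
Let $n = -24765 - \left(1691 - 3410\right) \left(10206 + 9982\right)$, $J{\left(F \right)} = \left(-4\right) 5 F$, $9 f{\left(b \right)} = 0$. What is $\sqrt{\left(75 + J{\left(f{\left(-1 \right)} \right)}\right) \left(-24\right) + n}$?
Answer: $\sqrt{34676607} \approx 5888.7$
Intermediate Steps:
$f{\left(b \right)} = 0$ ($f{\left(b \right)} = \frac{1}{9} \cdot 0 = 0$)
$J{\left(F \right)} = - 20 F$
$n = 34678407$ ($n = -24765 - \left(-1719\right) 20188 = -24765 - -34703172 = -24765 + 34703172 = 34678407$)
$\sqrt{\left(75 + J{\left(f{\left(-1 \right)} \right)}\right) \left(-24\right) + n} = \sqrt{\left(75 - 0\right) \left(-24\right) + 34678407} = \sqrt{\left(75 + 0\right) \left(-24\right) + 34678407} = \sqrt{75 \left(-24\right) + 34678407} = \sqrt{-1800 + 34678407} = \sqrt{34676607}$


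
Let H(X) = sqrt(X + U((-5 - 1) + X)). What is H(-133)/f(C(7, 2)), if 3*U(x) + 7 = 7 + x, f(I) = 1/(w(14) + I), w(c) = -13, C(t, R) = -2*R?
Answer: -17*I*sqrt(1614)/3 ≈ -227.66*I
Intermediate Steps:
f(I) = 1/(-13 + I)
U(x) = x/3 (U(x) = -7/3 + (7 + x)/3 = -7/3 + (7/3 + x/3) = x/3)
H(X) = sqrt(-2 + 4*X/3) (H(X) = sqrt(X + ((-5 - 1) + X)/3) = sqrt(X + (-6 + X)/3) = sqrt(X + (-2 + X/3)) = sqrt(-2 + 4*X/3))
H(-133)/f(C(7, 2)) = (sqrt(-18 + 12*(-133))/3)/(1/(-13 - 2*2)) = (sqrt(-18 - 1596)/3)/(1/(-13 - 4)) = (sqrt(-1614)/3)/(1/(-17)) = ((I*sqrt(1614))/3)/(-1/17) = (I*sqrt(1614)/3)*(-17) = -17*I*sqrt(1614)/3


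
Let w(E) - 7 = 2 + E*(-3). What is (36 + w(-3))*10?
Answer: 540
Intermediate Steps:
w(E) = 9 - 3*E (w(E) = 7 + (2 + E*(-3)) = 7 + (2 - 3*E) = 9 - 3*E)
(36 + w(-3))*10 = (36 + (9 - 3*(-3)))*10 = (36 + (9 + 9))*10 = (36 + 18)*10 = 54*10 = 540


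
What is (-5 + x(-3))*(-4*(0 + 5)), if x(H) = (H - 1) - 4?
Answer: 260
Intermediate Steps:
x(H) = -5 + H (x(H) = (-1 + H) - 4 = -5 + H)
(-5 + x(-3))*(-4*(0 + 5)) = (-5 + (-5 - 3))*(-4*(0 + 5)) = (-5 - 8)*(-4*5) = -13*(-20) = 260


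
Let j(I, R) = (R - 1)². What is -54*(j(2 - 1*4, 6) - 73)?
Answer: 2592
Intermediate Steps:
j(I, R) = (-1 + R)²
-54*(j(2 - 1*4, 6) - 73) = -54*((-1 + 6)² - 73) = -54*(5² - 73) = -54*(25 - 73) = -54*(-48) = 2592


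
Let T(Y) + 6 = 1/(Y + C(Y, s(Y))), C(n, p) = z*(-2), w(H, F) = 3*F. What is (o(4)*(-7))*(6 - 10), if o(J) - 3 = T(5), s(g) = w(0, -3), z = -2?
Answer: -728/9 ≈ -80.889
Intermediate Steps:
s(g) = -9 (s(g) = 3*(-3) = -9)
C(n, p) = 4 (C(n, p) = -2*(-2) = 4)
T(Y) = -6 + 1/(4 + Y) (T(Y) = -6 + 1/(Y + 4) = -6 + 1/(4 + Y))
o(J) = -26/9 (o(J) = 3 + (-23 - 6*5)/(4 + 5) = 3 + (-23 - 30)/9 = 3 + (1/9)*(-53) = 3 - 53/9 = -26/9)
(o(4)*(-7))*(6 - 10) = (-26/9*(-7))*(6 - 10) = (182/9)*(-4) = -728/9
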